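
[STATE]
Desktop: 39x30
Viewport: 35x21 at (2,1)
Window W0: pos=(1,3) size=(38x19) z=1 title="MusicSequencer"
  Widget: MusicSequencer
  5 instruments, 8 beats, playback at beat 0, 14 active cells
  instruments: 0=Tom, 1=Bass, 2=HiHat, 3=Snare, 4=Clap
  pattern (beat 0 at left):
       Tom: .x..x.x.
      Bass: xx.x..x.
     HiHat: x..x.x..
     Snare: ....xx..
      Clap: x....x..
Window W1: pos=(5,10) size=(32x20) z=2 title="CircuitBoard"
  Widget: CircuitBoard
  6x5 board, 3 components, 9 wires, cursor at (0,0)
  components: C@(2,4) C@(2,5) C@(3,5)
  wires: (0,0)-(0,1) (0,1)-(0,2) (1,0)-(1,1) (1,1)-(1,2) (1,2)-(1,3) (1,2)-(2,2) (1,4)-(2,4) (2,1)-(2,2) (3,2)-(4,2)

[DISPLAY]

                                   
                                   
━━━━━━━━━━━━━━━━━━━━━━━━━━━━━━━━━━━
 MusicSequencer                    
───────────────────────────────────
      ▼1234567                     
   Tom·█··█·█·                     
  Bass██·█··█·                     
 HiHat█··█·█··                     
 Sn┏━━━━━━━━━━━━━━━━━━━━━━━━━━━━━━┓
  C┃ CircuitBoard                 ┃
   ┠──────────────────────────────┨
   ┃   0 1 2 3 4 5                ┃
   ┃0  [.]─ · ─ ·                 ┃
   ┃                              ┃
   ┃1   · ─ · ─ · ─ ·   ·         ┃
   ┃            │       │         ┃
   ┃2       · ─ ·       C   C     ┃
   ┃                              ┃
   ┃3           ·           C     ┃
━━━┃            │                 ┃


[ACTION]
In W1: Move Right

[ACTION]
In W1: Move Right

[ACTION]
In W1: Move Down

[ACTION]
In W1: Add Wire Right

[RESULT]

                                   
                                   
━━━━━━━━━━━━━━━━━━━━━━━━━━━━━━━━━━━
 MusicSequencer                    
───────────────────────────────────
      ▼1234567                     
   Tom·█··█·█·                     
  Bass██·█··█·                     
 HiHat█··█·█··                     
 Sn┏━━━━━━━━━━━━━━━━━━━━━━━━━━━━━━┓
  C┃ CircuitBoard                 ┃
   ┠──────────────────────────────┨
   ┃   0 1 2 3 4 5                ┃
   ┃0   · ─ · ─ ·                 ┃
   ┃                              ┃
   ┃1   · ─ · ─[.]─ ·   ·         ┃
   ┃            │       │         ┃
   ┃2       · ─ ·       C   C     ┃
   ┃                              ┃
   ┃3           ·           C     ┃
━━━┃            │                 ┃


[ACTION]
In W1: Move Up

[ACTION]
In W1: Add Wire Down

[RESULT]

                                   
                                   
━━━━━━━━━━━━━━━━━━━━━━━━━━━━━━━━━━━
 MusicSequencer                    
───────────────────────────────────
      ▼1234567                     
   Tom·█··█·█·                     
  Bass██·█··█·                     
 HiHat█··█·█··                     
 Sn┏━━━━━━━━━━━━━━━━━━━━━━━━━━━━━━┓
  C┃ CircuitBoard                 ┃
   ┠──────────────────────────────┨
   ┃   0 1 2 3 4 5                ┃
   ┃0   · ─ · ─[.]                ┃
   ┃            │                 ┃
   ┃1   · ─ · ─ · ─ ·   ·         ┃
   ┃            │       │         ┃
   ┃2       · ─ ·       C   C     ┃
   ┃                              ┃
   ┃3           ·           C     ┃
━━━┃            │                 ┃


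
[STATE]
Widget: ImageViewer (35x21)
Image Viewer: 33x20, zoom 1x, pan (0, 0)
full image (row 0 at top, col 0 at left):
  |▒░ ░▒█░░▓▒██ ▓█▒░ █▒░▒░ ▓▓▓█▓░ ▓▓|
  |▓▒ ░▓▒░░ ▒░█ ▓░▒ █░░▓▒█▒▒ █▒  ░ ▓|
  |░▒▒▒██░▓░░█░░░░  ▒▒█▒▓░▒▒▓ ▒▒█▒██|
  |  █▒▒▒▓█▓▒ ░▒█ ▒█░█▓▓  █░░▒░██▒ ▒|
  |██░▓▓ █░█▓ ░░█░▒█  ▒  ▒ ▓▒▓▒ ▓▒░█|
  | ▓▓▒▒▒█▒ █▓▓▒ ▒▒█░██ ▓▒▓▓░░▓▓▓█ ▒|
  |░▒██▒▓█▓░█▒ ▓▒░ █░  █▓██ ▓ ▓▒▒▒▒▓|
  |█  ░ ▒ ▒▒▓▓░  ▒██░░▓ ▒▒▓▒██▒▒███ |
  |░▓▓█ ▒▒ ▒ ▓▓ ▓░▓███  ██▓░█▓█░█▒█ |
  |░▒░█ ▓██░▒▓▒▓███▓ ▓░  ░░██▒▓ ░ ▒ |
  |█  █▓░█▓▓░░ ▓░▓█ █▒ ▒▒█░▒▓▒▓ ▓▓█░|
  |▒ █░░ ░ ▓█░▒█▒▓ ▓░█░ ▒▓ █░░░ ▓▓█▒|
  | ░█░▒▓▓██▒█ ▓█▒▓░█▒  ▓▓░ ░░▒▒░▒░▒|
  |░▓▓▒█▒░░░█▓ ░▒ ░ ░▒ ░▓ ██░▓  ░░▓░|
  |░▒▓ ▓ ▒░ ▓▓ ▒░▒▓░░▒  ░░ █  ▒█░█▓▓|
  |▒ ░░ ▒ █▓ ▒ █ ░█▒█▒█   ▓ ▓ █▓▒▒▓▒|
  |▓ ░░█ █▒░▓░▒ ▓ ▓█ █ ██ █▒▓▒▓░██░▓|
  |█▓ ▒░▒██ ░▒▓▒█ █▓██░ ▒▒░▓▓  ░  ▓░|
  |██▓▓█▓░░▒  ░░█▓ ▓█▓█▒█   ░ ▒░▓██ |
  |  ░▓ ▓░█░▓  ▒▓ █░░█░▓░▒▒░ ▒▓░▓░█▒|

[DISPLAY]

▒░ ░▒█░░▓▒██ ▓█▒░ █▒░▒░ ▓▓▓█▓░ ▓▓  
▓▒ ░▓▒░░ ▒░█ ▓░▒ █░░▓▒█▒▒ █▒  ░ ▓  
░▒▒▒██░▓░░█░░░░  ▒▒█▒▓░▒▒▓ ▒▒█▒██  
  █▒▒▒▓█▓▒ ░▒█ ▒█░█▓▓  █░░▒░██▒ ▒  
██░▓▓ █░█▓ ░░█░▒█  ▒  ▒ ▓▒▓▒ ▓▒░█  
 ▓▓▒▒▒█▒ █▓▓▒ ▒▒█░██ ▓▒▓▓░░▓▓▓█ ▒  
░▒██▒▓█▓░█▒ ▓▒░ █░  █▓██ ▓ ▓▒▒▒▒▓  
█  ░ ▒ ▒▒▓▓░  ▒██░░▓ ▒▒▓▒██▒▒███   
░▓▓█ ▒▒ ▒ ▓▓ ▓░▓███  ██▓░█▓█░█▒█   
░▒░█ ▓██░▒▓▒▓███▓ ▓░  ░░██▒▓ ░ ▒   
█  █▓░█▓▓░░ ▓░▓█ █▒ ▒▒█░▒▓▒▓ ▓▓█░  
▒ █░░ ░ ▓█░▒█▒▓ ▓░█░ ▒▓ █░░░ ▓▓█▒  
 ░█░▒▓▓██▒█ ▓█▒▓░█▒  ▓▓░ ░░▒▒░▒░▒  
░▓▓▒█▒░░░█▓ ░▒ ░ ░▒ ░▓ ██░▓  ░░▓░  
░▒▓ ▓ ▒░ ▓▓ ▒░▒▓░░▒  ░░ █  ▒█░█▓▓  
▒ ░░ ▒ █▓ ▒ █ ░█▒█▒█   ▓ ▓ █▓▒▒▓▒  
▓ ░░█ █▒░▓░▒ ▓ ▓█ █ ██ █▒▓▒▓░██░▓  
█▓ ▒░▒██ ░▒▓▒█ █▓██░ ▒▒░▓▓  ░  ▓░  
██▓▓█▓░░▒  ░░█▓ ▓█▓█▒█   ░ ▒░▓██   
  ░▓ ▓░█░▓  ▒▓ █░░█░▓░▒▒░ ▒▓░▓░█▒  
                                   


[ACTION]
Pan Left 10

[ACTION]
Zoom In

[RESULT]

▒▒░░  ░░▒▒██░░░░▓▓▒▒████  ▓▓██▒▒░░ 
▒▒░░  ░░▒▒██░░░░▓▓▒▒████  ▓▓██▒▒░░ 
▓▓▒▒  ░░▓▓▒▒░░░░  ▒▒░░██  ▓▓░░▒▒  █
▓▓▒▒  ░░▓▓▒▒░░░░  ▒▒░░██  ▓▓░░▒▒  █
░░▒▒▒▒▒▒████░░▓▓░░░░██░░░░░░░░    ▒
░░▒▒▒▒▒▒████░░▓▓░░░░██░░░░░░░░    ▒
    ██▒▒▒▒▒▒▓▓██▓▓▒▒  ░░▒▒██  ▒▒██░
    ██▒▒▒▒▒▒▓▓██▓▓▒▒  ░░▒▒██  ▒▒██░
████░░▓▓▓▓  ██░░██▓▓  ░░░░██░░▒▒██ 
████░░▓▓▓▓  ██░░██▓▓  ░░░░██░░▒▒██ 
  ▓▓▓▓▒▒▒▒▒▒██▒▒  ██▓▓▓▓▒▒  ▒▒▒▒██░
  ▓▓▓▓▒▒▒▒▒▒██▒▒  ██▓▓▓▓▒▒  ▒▒▒▒██░
░░▒▒████▒▒▓▓██▓▓░░██▒▒  ▓▓▒▒░░  ██░
░░▒▒████▒▒▓▓██▓▓░░██▒▒  ▓▓▒▒░░  ██░
██    ░░  ▒▒  ▒▒▒▒▓▓▓▓░░    ▒▒████░
██    ░░  ▒▒  ▒▒▒▒▓▓▓▓░░    ▒▒████░
░░▓▓▓▓██  ▒▒▒▒  ▒▒  ▓▓▓▓  ▓▓░░▓▓███
░░▓▓▓▓██  ▒▒▒▒  ▒▒  ▓▓▓▓  ▓▓░░▓▓███
░░▒▒░░██  ▓▓████░░▒▒▓▓▒▒▓▓██████▓▓ 
░░▒▒░░██  ▓▓████░░▒▒▓▓▒▒▓▓██████▓▓ 
██    ██▓▓░░██▓▓▓▓░░░░  ▓▓░░▓▓██  █


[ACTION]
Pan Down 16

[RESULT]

░░▓▓▓▓██  ▒▒▒▒  ▒▒  ▓▓▓▓  ▓▓░░▓▓███
░░▓▓▓▓██  ▒▒▒▒  ▒▒  ▓▓▓▓  ▓▓░░▓▓███
░░▒▒░░██  ▓▓████░░▒▒▓▓▒▒▓▓██████▓▓ 
░░▒▒░░██  ▓▓████░░▒▒▓▓▒▒▓▓██████▓▓ 
██    ██▓▓░░██▓▓▓▓░░░░  ▓▓░░▓▓██  █
██    ██▓▓░░██▓▓▓▓░░░░  ▓▓░░▓▓██  █
▒▒  ██░░░░  ░░  ▓▓██░░▒▒██▒▒▓▓  ▓▓░
▒▒  ██░░░░  ░░  ▓▓██░░▒▒██▒▒▓▓  ▓▓░
  ░░██░░▒▒▓▓▓▓████▒▒██  ▓▓██▒▒▓▓░░█
  ░░██░░▒▒▓▓▓▓████▒▒██  ▓▓██▒▒▓▓░░█
░░▓▓▓▓▒▒██▒▒░░░░░░██▓▓  ░░▒▒  ░░  ░
░░▓▓▓▓▒▒██▒▒░░░░░░██▓▓  ░░▒▒  ░░  ░
░░▒▒▓▓  ▓▓  ▒▒░░  ▓▓▓▓  ▒▒░░▒▒▓▓░░░
░░▒▒▓▓  ▓▓  ▒▒░░  ▓▓▓▓  ▒▒░░▒▒▓▓░░░
▒▒  ░░░░  ▒▒  ██▓▓  ▒▒  ██  ░░██▒▒█
▒▒  ░░░░  ▒▒  ██▓▓  ▒▒  ██  ░░██▒▒█
▓▓  ░░░░██  ██▒▒░░▓▓░░▒▒  ▓▓  ▓▓██ 
▓▓  ░░░░██  ██▒▒░░▓▓░░▒▒  ▓▓  ▓▓██ 
██▓▓  ▒▒░░▒▒████  ░░▒▒▓▓▒▒██  ██▓▓█
██▓▓  ▒▒░░▒▒████  ░░▒▒▓▓▒▒██  ██▓▓█
████▓▓▓▓██▓▓░░░░▒▒    ░░░░██▓▓  ▓▓█


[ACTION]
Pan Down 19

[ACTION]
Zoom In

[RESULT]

▒▒▒   ███░░░░░░   ░░░   ▓▓▓███░░░▒▒
   ░░░███░░░▒▒▒▓▓▓▓▓▓██████▒▒▒███  
   ░░░███░░░▒▒▒▓▓▓▓▓▓██████▒▒▒███  
   ░░░███░░░▒▒▒▓▓▓▓▓▓██████▒▒▒███  
░░░▓▓▓▓▓▓▒▒▒███▒▒▒░░░░░░░░░███▓▓▓  
░░░▓▓▓▓▓▓▒▒▒███▒▒▒░░░░░░░░░███▓▓▓  
░░░▓▓▓▓▓▓▒▒▒███▒▒▒░░░░░░░░░███▓▓▓  
░░░▒▒▒▓▓▓   ▓▓▓   ▒▒▒░░░   ▓▓▓▓▓▓  
░░░▒▒▒▓▓▓   ▓▓▓   ▒▒▒░░░   ▓▓▓▓▓▓  
░░░▒▒▒▓▓▓   ▓▓▓   ▒▒▒░░░   ▓▓▓▓▓▓  
▒▒▒   ░░░░░░   ▒▒▒   ███▓▓▓   ▒▒▒  
▒▒▒   ░░░░░░   ▒▒▒   ███▓▓▓   ▒▒▒  
▒▒▒   ░░░░░░   ▒▒▒   ███▓▓▓   ▒▒▒  
▓▓▓   ░░░░░░███   ███▒▒▒░░░▓▓▓░░░▒▒
▓▓▓   ░░░░░░███   ███▒▒▒░░░▓▓▓░░░▒▒
▓▓▓   ░░░░░░███   ███▒▒▒░░░▓▓▓░░░▒▒
███▓▓▓   ▒▒▒░░░▒▒▒██████   ░░░▒▒▒▓▓
███▓▓▓   ▒▒▒░░░▒▒▒██████   ░░░▒▒▒▓▓
███▓▓▓   ▒▒▒░░░▒▒▒██████   ░░░▒▒▒▓▓
██████▓▓▓▓▓▓███▓▓▓░░░░░░▒▒▒      ░░
██████▓▓▓▓▓▓███▓▓▓░░░░░░▒▒▒      ░░


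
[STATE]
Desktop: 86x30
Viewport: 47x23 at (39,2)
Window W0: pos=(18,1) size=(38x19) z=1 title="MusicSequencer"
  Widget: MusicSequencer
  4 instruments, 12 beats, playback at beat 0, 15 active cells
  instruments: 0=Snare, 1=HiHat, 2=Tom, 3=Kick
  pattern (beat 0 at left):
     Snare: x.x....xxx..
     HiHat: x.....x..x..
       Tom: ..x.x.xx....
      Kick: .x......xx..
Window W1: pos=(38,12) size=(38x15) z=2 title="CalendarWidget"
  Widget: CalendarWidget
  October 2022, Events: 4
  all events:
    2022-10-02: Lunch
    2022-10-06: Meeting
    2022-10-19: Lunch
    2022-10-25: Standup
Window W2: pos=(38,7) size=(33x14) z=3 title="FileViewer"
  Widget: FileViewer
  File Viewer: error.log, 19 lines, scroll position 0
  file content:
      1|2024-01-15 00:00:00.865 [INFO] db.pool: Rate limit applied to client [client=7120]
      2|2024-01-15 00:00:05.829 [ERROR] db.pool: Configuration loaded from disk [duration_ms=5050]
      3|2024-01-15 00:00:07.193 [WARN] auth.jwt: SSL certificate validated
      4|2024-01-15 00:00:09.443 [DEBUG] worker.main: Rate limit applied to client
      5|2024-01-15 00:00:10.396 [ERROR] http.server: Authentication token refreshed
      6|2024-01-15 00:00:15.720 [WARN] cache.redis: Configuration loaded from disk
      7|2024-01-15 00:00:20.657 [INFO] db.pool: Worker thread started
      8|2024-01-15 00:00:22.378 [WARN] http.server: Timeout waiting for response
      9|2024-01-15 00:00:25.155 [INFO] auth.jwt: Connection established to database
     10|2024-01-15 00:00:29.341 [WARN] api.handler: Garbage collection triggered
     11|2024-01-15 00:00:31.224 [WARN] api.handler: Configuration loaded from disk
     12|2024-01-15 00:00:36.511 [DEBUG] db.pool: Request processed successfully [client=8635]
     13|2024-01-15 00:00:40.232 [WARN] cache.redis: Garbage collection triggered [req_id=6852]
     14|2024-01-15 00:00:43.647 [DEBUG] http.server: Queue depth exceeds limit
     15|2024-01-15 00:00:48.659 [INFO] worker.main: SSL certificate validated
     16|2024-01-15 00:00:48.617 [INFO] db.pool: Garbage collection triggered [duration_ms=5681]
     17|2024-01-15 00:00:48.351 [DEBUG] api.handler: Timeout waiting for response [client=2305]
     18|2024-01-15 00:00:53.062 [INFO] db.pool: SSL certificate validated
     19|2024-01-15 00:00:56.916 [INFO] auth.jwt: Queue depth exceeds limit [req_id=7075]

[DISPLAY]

                ┃                              
────────────────┨                              
                ┃                              
                ┃                              
                ┃                              
━━━━━━━━━━━━━━━━━━━━━━━━━━━━━━━┓               
 FileViewer                    ┃               
───────────────────────────────┨               
2024-01-15 00:00:00.865 [INFO]▲┃               
2024-01-15 00:00:05.829 [ERROR█┃               
2024-01-15 00:00:07.193 [WARN]░┃━━━━┓          
2024-01-15 00:00:09.443 [DEBUG░┃    ┃          
2024-01-15 00:00:10.396 [ERROR░┃────┨          
2024-01-15 00:00:15.720 [WARN]░┃    ┃          
2024-01-15 00:00:20.657 [INFO]░┃    ┃          
2024-01-15 00:00:22.378 [WARN]░┃    ┃          
2024-01-15 00:00:25.155 [INFO]░┃    ┃          
2024-01-15 00:00:29.341 [WARN]▼┃    ┃          
━━━━━━━━━━━━━━━━━━━━━━━━━━━━━━━┛    ┃          
24 25* 26 27 28 29 30               ┃          
31                                  ┃          
                                    ┃          
                                    ┃          


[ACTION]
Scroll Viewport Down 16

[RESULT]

━━━━━━━━━━━━━━━━━━━━━━━━━━━━━━━┓               
 FileViewer                    ┃               
───────────────────────────────┨               
2024-01-15 00:00:00.865 [INFO]▲┃               
2024-01-15 00:00:05.829 [ERROR█┃               
2024-01-15 00:00:07.193 [WARN]░┃━━━━┓          
2024-01-15 00:00:09.443 [DEBUG░┃    ┃          
2024-01-15 00:00:10.396 [ERROR░┃────┨          
2024-01-15 00:00:15.720 [WARN]░┃    ┃          
2024-01-15 00:00:20.657 [INFO]░┃    ┃          
2024-01-15 00:00:22.378 [WARN]░┃    ┃          
2024-01-15 00:00:25.155 [INFO]░┃    ┃          
2024-01-15 00:00:29.341 [WARN]▼┃    ┃          
━━━━━━━━━━━━━━━━━━━━━━━━━━━━━━━┛    ┃          
24 25* 26 27 28 29 30               ┃          
31                                  ┃          
                                    ┃          
                                    ┃          
                                    ┃          
━━━━━━━━━━━━━━━━━━━━━━━━━━━━━━━━━━━━┛          
                                               
                                               
                                               


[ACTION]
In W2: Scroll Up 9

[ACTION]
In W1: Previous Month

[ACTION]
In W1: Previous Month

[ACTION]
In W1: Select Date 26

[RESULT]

━━━━━━━━━━━━━━━━━━━━━━━━━━━━━━━┓               
 FileViewer                    ┃               
───────────────────────────────┨               
2024-01-15 00:00:00.865 [INFO]▲┃               
2024-01-15 00:00:05.829 [ERROR█┃               
2024-01-15 00:00:07.193 [WARN]░┃━━━━┓          
2024-01-15 00:00:09.443 [DEBUG░┃    ┃          
2024-01-15 00:00:10.396 [ERROR░┃────┨          
2024-01-15 00:00:15.720 [WARN]░┃    ┃          
2024-01-15 00:00:20.657 [INFO]░┃    ┃          
2024-01-15 00:00:22.378 [WARN]░┃    ┃          
2024-01-15 00:00:25.155 [INFO]░┃    ┃          
2024-01-15 00:00:29.341 [WARN]▼┃    ┃          
━━━━━━━━━━━━━━━━━━━━━━━━━━━━━━━┛    ┃          
29 30 31                            ┃          
                                    ┃          
                                    ┃          
                                    ┃          
                                    ┃          
━━━━━━━━━━━━━━━━━━━━━━━━━━━━━━━━━━━━┛          
                                               
                                               
                                               


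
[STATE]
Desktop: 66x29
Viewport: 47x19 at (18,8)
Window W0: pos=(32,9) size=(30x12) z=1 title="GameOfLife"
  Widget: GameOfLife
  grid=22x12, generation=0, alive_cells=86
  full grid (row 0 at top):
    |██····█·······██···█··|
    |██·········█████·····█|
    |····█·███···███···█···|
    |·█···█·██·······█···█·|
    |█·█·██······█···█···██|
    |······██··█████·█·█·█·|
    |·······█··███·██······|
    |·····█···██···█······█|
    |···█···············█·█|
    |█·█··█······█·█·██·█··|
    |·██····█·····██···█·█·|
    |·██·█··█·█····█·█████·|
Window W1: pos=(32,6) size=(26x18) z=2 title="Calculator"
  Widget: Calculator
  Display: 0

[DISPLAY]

              ┠────────────────────────┨       
              ┃                       0┃━━━┓   
              ┃┌───┬───┬───┬───┐       ┃   ┃   
              ┃│ 7 │ 8 │ 9 │ ÷ │       ┃───┨   
              ┃├───┼───┼───┼───┤       ┃   ┃   
              ┃│ 4 │ 5 │ 6 │ × │       ┃   ┃   
              ┃├───┼───┼───┼───┤       ┃   ┃   
              ┃│ 1 │ 2 │ 3 │ - │       ┃   ┃   
              ┃├───┼───┼───┼───┤       ┃   ┃   
              ┃│ 0 │ . │ = │ + │       ┃   ┃   
              ┃├───┼───┼───┼───┤       ┃   ┃   
              ┃│ C │ MC│ MR│ M+│       ┃   ┃   
              ┃└───┴───┴───┴───┘       ┃━━━┛   
              ┃                        ┃       
              ┃                        ┃       
              ┗━━━━━━━━━━━━━━━━━━━━━━━━┛       
                                               
                                               
                                               


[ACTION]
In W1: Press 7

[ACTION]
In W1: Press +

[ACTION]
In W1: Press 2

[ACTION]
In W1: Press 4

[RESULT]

              ┠────────────────────────┨       
              ┃                      24┃━━━┓   
              ┃┌───┬───┬───┬───┐       ┃   ┃   
              ┃│ 7 │ 8 │ 9 │ ÷ │       ┃───┨   
              ┃├───┼───┼───┼───┤       ┃   ┃   
              ┃│ 4 │ 5 │ 6 │ × │       ┃   ┃   
              ┃├───┼───┼───┼───┤       ┃   ┃   
              ┃│ 1 │ 2 │ 3 │ - │       ┃   ┃   
              ┃├───┼───┼───┼───┤       ┃   ┃   
              ┃│ 0 │ . │ = │ + │       ┃   ┃   
              ┃├───┼───┼───┼───┤       ┃   ┃   
              ┃│ C │ MC│ MR│ M+│       ┃   ┃   
              ┃└───┴───┴───┴───┘       ┃━━━┛   
              ┃                        ┃       
              ┃                        ┃       
              ┗━━━━━━━━━━━━━━━━━━━━━━━━┛       
                                               
                                               
                                               


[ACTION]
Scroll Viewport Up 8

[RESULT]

                                               
                                               
                                               
                                               
                                               
                                               
              ┏━━━━━━━━━━━━━━━━━━━━━━━━┓       
              ┃ Calculator             ┃       
              ┠────────────────────────┨       
              ┃                      24┃━━━┓   
              ┃┌───┬───┬───┬───┐       ┃   ┃   
              ┃│ 7 │ 8 │ 9 │ ÷ │       ┃───┨   
              ┃├───┼───┼───┼───┤       ┃   ┃   
              ┃│ 4 │ 5 │ 6 │ × │       ┃   ┃   
              ┃├───┼───┼───┼───┤       ┃   ┃   
              ┃│ 1 │ 2 │ 3 │ - │       ┃   ┃   
              ┃├───┼───┼───┼───┤       ┃   ┃   
              ┃│ 0 │ . │ = │ + │       ┃   ┃   
              ┃├───┼───┼───┼───┤       ┃   ┃   


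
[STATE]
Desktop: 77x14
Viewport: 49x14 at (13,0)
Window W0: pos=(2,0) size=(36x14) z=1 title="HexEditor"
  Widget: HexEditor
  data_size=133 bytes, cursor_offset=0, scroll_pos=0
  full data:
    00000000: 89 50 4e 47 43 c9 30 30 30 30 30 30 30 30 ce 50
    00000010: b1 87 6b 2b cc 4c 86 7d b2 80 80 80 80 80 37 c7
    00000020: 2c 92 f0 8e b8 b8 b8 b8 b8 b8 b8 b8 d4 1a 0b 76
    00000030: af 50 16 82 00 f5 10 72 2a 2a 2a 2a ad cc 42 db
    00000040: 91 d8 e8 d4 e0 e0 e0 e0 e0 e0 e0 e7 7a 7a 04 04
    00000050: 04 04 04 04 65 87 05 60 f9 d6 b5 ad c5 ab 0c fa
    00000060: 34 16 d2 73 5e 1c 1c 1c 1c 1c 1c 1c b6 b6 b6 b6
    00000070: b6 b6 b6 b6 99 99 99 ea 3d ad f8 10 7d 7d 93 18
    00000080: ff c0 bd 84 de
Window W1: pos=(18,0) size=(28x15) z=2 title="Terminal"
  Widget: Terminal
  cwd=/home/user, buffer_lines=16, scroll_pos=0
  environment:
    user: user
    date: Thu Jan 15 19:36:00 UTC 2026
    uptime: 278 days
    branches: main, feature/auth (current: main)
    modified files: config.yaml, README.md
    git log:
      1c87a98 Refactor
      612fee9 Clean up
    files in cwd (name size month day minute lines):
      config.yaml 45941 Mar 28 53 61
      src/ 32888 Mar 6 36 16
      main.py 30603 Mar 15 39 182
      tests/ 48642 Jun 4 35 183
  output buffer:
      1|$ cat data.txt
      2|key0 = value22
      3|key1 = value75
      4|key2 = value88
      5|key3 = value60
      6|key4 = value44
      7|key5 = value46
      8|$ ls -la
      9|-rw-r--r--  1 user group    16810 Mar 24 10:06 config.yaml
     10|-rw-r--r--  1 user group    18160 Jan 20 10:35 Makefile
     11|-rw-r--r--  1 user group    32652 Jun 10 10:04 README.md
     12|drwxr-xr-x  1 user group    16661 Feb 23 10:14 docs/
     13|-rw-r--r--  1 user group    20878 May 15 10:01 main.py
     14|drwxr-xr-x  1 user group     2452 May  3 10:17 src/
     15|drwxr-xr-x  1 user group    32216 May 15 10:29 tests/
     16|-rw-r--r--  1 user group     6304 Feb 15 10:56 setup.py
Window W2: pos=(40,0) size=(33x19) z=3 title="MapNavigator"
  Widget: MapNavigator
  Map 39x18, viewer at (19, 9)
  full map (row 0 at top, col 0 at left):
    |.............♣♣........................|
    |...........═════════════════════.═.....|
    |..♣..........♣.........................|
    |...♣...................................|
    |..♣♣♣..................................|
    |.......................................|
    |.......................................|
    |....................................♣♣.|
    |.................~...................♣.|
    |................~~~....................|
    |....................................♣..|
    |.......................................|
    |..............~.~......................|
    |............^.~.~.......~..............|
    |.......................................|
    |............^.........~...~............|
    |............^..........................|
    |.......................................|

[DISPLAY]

━━━━━┏━━━━━━━━━━━━━━━━━━━━━┏━━━━━━━━━━━━━━━━━━━━━
     ┃ Terminal            ┃ MapNavigator        
─────┠─────────────────────┠─────────────────────
89 50┃$ cat data.txt       ┃.........♣...........
b1 87┃key0 = value22       ┃.....................
2c 92┃key1 = value75       ┃♣....................
af 50┃key2 = value88       ┃.....................
91 d8┃key3 = value60       ┃.....................
04 04┃key4 = value44       ┃.....................
34 16┃key5 = value46       ┃.............~.......
b6 b6┃$ ls -la             ┃............~~~@.....
ff c0┃-rw-r--r--  1 user gr┃.....................
     ┃-rw-r--r--  1 user gr┃.....................
━━━━━┃-rw-r--r--  1 user gr┃..........~.~........


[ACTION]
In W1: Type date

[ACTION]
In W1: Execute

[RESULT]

━━━━━┏━━━━━━━━━━━━━━━━━━━━━┏━━━━━━━━━━━━━━━━━━━━━
     ┃ Terminal            ┃ MapNavigator        
─────┠─────────────────────┠─────────────────────
89 50┃-rw-r--r--  1 user gr┃.........♣...........
b1 87┃-rw-r--r--  1 user gr┃.....................
2c 92┃-rw-r--r--  1 user gr┃♣....................
af 50┃drwxr-xr-x  1 user gr┃.....................
91 d8┃-rw-r--r--  1 user gr┃.....................
04 04┃drwxr-xr-x  1 user gr┃.....................
34 16┃drwxr-xr-x  1 user gr┃.............~.......
b6 b6┃-rw-r--r--  1 user gr┃............~~~@.....
ff c0┃$ date               ┃.....................
     ┃Thu Jan 15 19:36:00 U┃.....................
━━━━━┃$ █                  ┃..........~.~........


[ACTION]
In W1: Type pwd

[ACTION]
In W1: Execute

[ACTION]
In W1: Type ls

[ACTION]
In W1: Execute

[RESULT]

━━━━━┏━━━━━━━━━━━━━━━━━━━━━┏━━━━━━━━━━━━━━━━━━━━━
     ┃ Terminal            ┃ MapNavigator        
─────┠─────────────────────┠─────────────────────
89 50┃-rw-r--r--  1 user gr┃.........♣...........
b1 87┃drwxr-xr-x  1 user gr┃.....................
2c 92┃drwxr-xr-x  1 user gr┃♣....................
af 50┃-rw-r--r--  1 user gr┃.....................
91 d8┃$ date               ┃.....................
04 04┃Thu Jan 15 19:36:00 U┃.....................
34 16┃$ pwd                ┃.............~.......
b6 b6┃/home/user           ┃............~~~@.....
ff c0┃$ ls                 ┃.....................
     ┃config.yaml  src/  ma┃.....................
━━━━━┃$ █                  ┃..........~.~........


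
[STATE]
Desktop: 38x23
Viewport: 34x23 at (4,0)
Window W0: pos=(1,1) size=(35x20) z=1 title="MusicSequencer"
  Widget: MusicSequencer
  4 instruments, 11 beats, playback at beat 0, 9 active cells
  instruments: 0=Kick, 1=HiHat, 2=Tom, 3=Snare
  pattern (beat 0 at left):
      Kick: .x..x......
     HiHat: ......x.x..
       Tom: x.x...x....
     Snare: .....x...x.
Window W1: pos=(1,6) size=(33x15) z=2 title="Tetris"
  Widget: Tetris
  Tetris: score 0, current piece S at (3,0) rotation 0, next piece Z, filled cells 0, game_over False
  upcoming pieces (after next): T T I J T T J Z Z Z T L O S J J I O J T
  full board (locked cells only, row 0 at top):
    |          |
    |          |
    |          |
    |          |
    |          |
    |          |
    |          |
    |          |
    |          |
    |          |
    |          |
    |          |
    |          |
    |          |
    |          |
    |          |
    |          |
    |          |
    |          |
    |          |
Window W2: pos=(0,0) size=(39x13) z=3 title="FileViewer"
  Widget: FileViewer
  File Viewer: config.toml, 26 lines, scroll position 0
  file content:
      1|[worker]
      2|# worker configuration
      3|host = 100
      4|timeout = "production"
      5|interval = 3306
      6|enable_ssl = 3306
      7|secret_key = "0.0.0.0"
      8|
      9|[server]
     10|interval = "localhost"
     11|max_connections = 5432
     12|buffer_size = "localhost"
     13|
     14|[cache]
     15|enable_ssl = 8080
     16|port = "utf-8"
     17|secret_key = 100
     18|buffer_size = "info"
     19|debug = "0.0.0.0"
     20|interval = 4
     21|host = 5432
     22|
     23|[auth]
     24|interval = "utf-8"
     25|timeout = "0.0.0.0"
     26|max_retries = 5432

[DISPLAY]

━━━━━━━━━━━━━━━━━━━━━━━━━━━━━━━━━━
leViewer                          
──────────────────────────────────
rker]                            ▲
orker configuration              █
t = 100                          ░
eout = "production"              ░
erval = 3306                     ░
ble_ssl = 3306                   ░
ret_key = "0.0.0.0"              ░
                                 ░
rver]                            ▼
━━━━━━━━━━━━━━━━━━━━━━━━━━━━━━━━━━
        │                    ┃ ┃  
        │                    ┃ ┃  
        │Score:              ┃ ┃  
        │0                   ┃ ┃  
        │                    ┃ ┃  
        │                    ┃ ┃  
        │                    ┃ ┃  
━━━━━━━━━━━━━━━━━━━━━━━━━━━━━┛━┛  
                                  
                                  


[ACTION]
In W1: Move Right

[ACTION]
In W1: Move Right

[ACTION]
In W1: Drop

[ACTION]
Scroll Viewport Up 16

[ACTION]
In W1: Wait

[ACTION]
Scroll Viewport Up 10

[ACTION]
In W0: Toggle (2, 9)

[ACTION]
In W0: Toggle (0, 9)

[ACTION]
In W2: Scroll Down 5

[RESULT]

━━━━━━━━━━━━━━━━━━━━━━━━━━━━━━━━━━
leViewer                          
──────────────────────────────────
ble_ssl = 3306                   ▲
ret_key = "0.0.0.0"              ░
                                 ░
rver]                            █
erval = "localhost"              ░
_connections = 5432              ░
fer_size = "localhost"           ░
                                 ░
che]                             ▼
━━━━━━━━━━━━━━━━━━━━━━━━━━━━━━━━━━
        │                    ┃ ┃  
        │                    ┃ ┃  
        │Score:              ┃ ┃  
        │0                   ┃ ┃  
        │                    ┃ ┃  
        │                    ┃ ┃  
        │                    ┃ ┃  
━━━━━━━━━━━━━━━━━━━━━━━━━━━━━┛━┛  
                                  
                                  


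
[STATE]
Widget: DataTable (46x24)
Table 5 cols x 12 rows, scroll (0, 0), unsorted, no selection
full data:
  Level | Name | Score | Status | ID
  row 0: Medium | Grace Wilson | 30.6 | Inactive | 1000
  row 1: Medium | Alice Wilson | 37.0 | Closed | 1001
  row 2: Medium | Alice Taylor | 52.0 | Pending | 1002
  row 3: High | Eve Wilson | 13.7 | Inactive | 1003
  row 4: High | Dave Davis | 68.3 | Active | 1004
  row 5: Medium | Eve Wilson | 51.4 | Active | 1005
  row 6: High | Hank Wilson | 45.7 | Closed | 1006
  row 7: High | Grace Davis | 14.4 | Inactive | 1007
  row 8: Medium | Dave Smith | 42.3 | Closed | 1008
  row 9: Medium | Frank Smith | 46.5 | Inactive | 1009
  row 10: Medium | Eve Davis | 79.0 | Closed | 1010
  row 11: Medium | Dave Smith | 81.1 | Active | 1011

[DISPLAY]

Level │Name        │Score│Status  │ID         
──────┼────────────┼─────┼────────┼────       
Medium│Grace Wilson│30.6 │Inactive│1000       
Medium│Alice Wilson│37.0 │Closed  │1001       
Medium│Alice Taylor│52.0 │Pending │1002       
High  │Eve Wilson  │13.7 │Inactive│1003       
High  │Dave Davis  │68.3 │Active  │1004       
Medium│Eve Wilson  │51.4 │Active  │1005       
High  │Hank Wilson │45.7 │Closed  │1006       
High  │Grace Davis │14.4 │Inactive│1007       
Medium│Dave Smith  │42.3 │Closed  │1008       
Medium│Frank Smith │46.5 │Inactive│1009       
Medium│Eve Davis   │79.0 │Closed  │1010       
Medium│Dave Smith  │81.1 │Active  │1011       
                                              
                                              
                                              
                                              
                                              
                                              
                                              
                                              
                                              
                                              


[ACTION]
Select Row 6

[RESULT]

Level │Name        │Score│Status  │ID         
──────┼────────────┼─────┼────────┼────       
Medium│Grace Wilson│30.6 │Inactive│1000       
Medium│Alice Wilson│37.0 │Closed  │1001       
Medium│Alice Taylor│52.0 │Pending │1002       
High  │Eve Wilson  │13.7 │Inactive│1003       
High  │Dave Davis  │68.3 │Active  │1004       
Medium│Eve Wilson  │51.4 │Active  │1005       
>igh  │Hank Wilson │45.7 │Closed  │1006       
High  │Grace Davis │14.4 │Inactive│1007       
Medium│Dave Smith  │42.3 │Closed  │1008       
Medium│Frank Smith │46.5 │Inactive│1009       
Medium│Eve Davis   │79.0 │Closed  │1010       
Medium│Dave Smith  │81.1 │Active  │1011       
                                              
                                              
                                              
                                              
                                              
                                              
                                              
                                              
                                              
                                              


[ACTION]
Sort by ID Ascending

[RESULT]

Level │Name        │Score│Status  │ID ▲       
──────┼────────────┼─────┼────────┼────       
Medium│Grace Wilson│30.6 │Inactive│1000       
Medium│Alice Wilson│37.0 │Closed  │1001       
Medium│Alice Taylor│52.0 │Pending │1002       
High  │Eve Wilson  │13.7 │Inactive│1003       
High  │Dave Davis  │68.3 │Active  │1004       
Medium│Eve Wilson  │51.4 │Active  │1005       
>igh  │Hank Wilson │45.7 │Closed  │1006       
High  │Grace Davis │14.4 │Inactive│1007       
Medium│Dave Smith  │42.3 │Closed  │1008       
Medium│Frank Smith │46.5 │Inactive│1009       
Medium│Eve Davis   │79.0 │Closed  │1010       
Medium│Dave Smith  │81.1 │Active  │1011       
                                              
                                              
                                              
                                              
                                              
                                              
                                              
                                              
                                              
                                              


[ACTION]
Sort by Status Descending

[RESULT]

Level │Name        │Score│Status ▼│ID         
──────┼────────────┼─────┼────────┼────       
Medium│Alice Taylor│52.0 │Pending │1002       
Medium│Grace Wilson│30.6 │Inactive│1000       
High  │Eve Wilson  │13.7 │Inactive│1003       
High  │Grace Davis │14.4 │Inactive│1007       
Medium│Frank Smith │46.5 │Inactive│1009       
Medium│Alice Wilson│37.0 │Closed  │1001       
>igh  │Hank Wilson │45.7 │Closed  │1006       
Medium│Dave Smith  │42.3 │Closed  │1008       
Medium│Eve Davis   │79.0 │Closed  │1010       
High  │Dave Davis  │68.3 │Active  │1004       
Medium│Eve Wilson  │51.4 │Active  │1005       
Medium│Dave Smith  │81.1 │Active  │1011       
                                              
                                              
                                              
                                              
                                              
                                              
                                              
                                              
                                              
                                              


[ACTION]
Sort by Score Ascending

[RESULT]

Level │Name        │Scor▲│Status  │ID         
──────┼────────────┼─────┼────────┼────       
High  │Eve Wilson  │13.7 │Inactive│1003       
High  │Grace Davis │14.4 │Inactive│1007       
Medium│Grace Wilson│30.6 │Inactive│1000       
Medium│Alice Wilson│37.0 │Closed  │1001       
Medium│Dave Smith  │42.3 │Closed  │1008       
High  │Hank Wilson │45.7 │Closed  │1006       
>edium│Frank Smith │46.5 │Inactive│1009       
Medium│Eve Wilson  │51.4 │Active  │1005       
Medium│Alice Taylor│52.0 │Pending │1002       
High  │Dave Davis  │68.3 │Active  │1004       
Medium│Eve Davis   │79.0 │Closed  │1010       
Medium│Dave Smith  │81.1 │Active  │1011       
                                              
                                              
                                              
                                              
                                              
                                              
                                              
                                              
                                              
                                              
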